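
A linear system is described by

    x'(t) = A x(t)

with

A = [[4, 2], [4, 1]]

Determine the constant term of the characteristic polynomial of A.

For a 2×2 matrix, det(sI - A) = s^2 - (tr A)s + det A.
tr A = 5, det A = -4.
So p(s) = s^2 - 5s - 4.
The constant term is -4.

-4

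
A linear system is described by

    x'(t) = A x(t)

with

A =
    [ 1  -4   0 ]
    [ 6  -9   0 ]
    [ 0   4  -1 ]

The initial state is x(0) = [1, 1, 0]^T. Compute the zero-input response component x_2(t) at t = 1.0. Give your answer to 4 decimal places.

det(sI - A) = s^3 - (tr A)s^2 + (M11 + M22 + M33)s - det A, where Mii is the 2×2 principal minor of A obtained by deleting row i and column i.
tr A = 1 + (-9) + (-1) = -9; M11 = (-9)·(-1) - 0·4 = 9 - 0 = 9; M22 = 1·(-1) - 0·0 = -1 - 0 = -1; M33 = 1·(-9) - (-4)·6 = -9 - (-24) = 15; sum of minors = 23.
det A = 1·((-9)·(-1) - 0·4) - (-4)·(6·(-1) - 0·0) + 0·(6·4 - (-9)·0) = 1·9 - (-4)·(-6) + 0·24 = -15.
So p(s) = det(sI - A) = s^3 + 9s^2 + 23s + 15.
Rational-root test: any integer root divides 15. Testing small divisors, s = -1 works: p(-1) = -1 + 9 + (-23) + 15 = 0, so (s + 1) is a factor.
Dividing, p(s) = (s + 1)(s^2 + 8s + 15).
Factor s^2 + 8s + 15: two numbers with sum -8 and product 15 are -3 and -5, so s^2 + 8s + 15 = (s + 3)(s + 5).
Hence p(s) = (s + 1) (s + 3) (s + 5), with roots -5, -3, -1.
The eigenvalues -5, -3, -1 are distinct and real, so A is diagonalisable and x(t) = e^{At} x(0) = V diag(e^{λ_i t}) V^{-1} x(0), where the columns of V are the eigenvectors.
λ = -5: A - (-5)I = [[6, -4, 0], [6, -4, 0], [0, 4, 4]]. v must be orthogonal to every row; (row 1) × (row 3) = [-16, -24, 24], so take v_1 = [2, 3, -3]^T.
λ = -3: A - (-3)I = [[4, -4, 0], [6, -6, 0], [0, 4, 2]]. v must be orthogonal to every row; (row 1) × (row 3) = [-8, -8, 16], so take v_2 = [-1, -1, 2]^T.
λ = -1: A - (-1)I = [[2, -4, 0], [6, -8, 0], [0, 4, 0]]. v must be orthogonal to every row; (row 1) × (row 2) = [0, 0, 8], so take v_3 = [0, 0, 1]^T.
V = [v_1 v_2 v_3] = [[2, -1, 0], [3, -1, 0], [-3, 2, 1]] has det V = 1, so V^{-1} = adj(V)/det V = [[-1, 1, 0], [-3, 2, 0], [3, -1, 1]].
Modal coordinates z(0) = V^{-1} x(0): (-1)·1 + 1·1 + 0·0 = 0; (-3)·1 + 2·1 + 0·0 = -1; 3·1 + (-1)·1 + 1·0 = 2; so z(0) = [0, -1, 2]^T.
x_2(t) = Σ_i (v_i)_2 · z_i(0) · e^{λ_i t} (row 2 of V times the modal terms).
x_2(1.0) = 3·0·e^{-5·1.0} + (-1)·(-1)·e^{-3·1.0} + 0·2·e^{-1·1.0} = 0·0.006738 + 1·0.049787 + 0·0.367879 = 0.0498.

0.0498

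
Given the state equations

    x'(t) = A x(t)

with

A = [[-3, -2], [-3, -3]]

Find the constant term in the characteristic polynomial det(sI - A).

3

For a 2×2 matrix, det(sI - A) = s^2 - (tr A)s + det A.
tr A = -6, det A = 3.
So p(s) = s^2 + 6s + 3.
The constant term is 3.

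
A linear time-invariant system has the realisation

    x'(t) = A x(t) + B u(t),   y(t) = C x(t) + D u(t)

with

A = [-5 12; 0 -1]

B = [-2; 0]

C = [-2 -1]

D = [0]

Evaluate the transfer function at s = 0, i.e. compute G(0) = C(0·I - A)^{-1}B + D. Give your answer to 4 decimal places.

G(0) = C(-A)^{-1}B + D = -C A^{-1} B + D.
det A = 5, so A^{-1} = (1/5)·adj(A) = [[-1/5, -12/5], [0, -1]]
A^{-1} B = [2/5, 0]^T
C A^{-1} B = -4/5
G(0) = D - C A^{-1} B = 0 - (-4/5) = 4/5 ≈ 0.8000

0.8000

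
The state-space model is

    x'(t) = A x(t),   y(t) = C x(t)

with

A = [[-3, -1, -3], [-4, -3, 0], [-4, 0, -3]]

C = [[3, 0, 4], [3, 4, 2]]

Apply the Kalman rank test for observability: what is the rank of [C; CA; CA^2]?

3

CA = [[-25, -3, -21], [-33, -15, -15]]
CA^2 = [[171, 34, 138], [219, 78, 144]]
Observability matrix O = [C; CA; CA^2] = [[3, 0, 4], [3, 4, 2], [-25, -3, -21], [-33, -15, -15], [171, 34, 138], [219, 78, 144]]
Take the 3×3 submatrix of O formed by rows 1, 2, 3: [[3, 0, 4], [3, 4, 2], [-25, -3, -21]]. Its determinant is 3·(4·(-21) - 2·(-3)) - 0·(3·(-21) - 2·(-25)) + 4·(3·(-3) - 4·(-25)) = 3·(-78) - 0·(-13) + 4·91 = 130 ≠ 0.
So rank(O) ≥ 3; since O has 3 columns, rank(O) = 3.
rank(O) = 3 = n, so the pair (A, C) is completely observable.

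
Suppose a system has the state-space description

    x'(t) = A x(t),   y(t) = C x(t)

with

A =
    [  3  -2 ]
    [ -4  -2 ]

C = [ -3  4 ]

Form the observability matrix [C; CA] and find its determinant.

106

CA = [[-25, -2]]
Observability matrix O = [C; CA] = [[-3, 4], [-25, -2]]
det(O) = (-3)·(-2) - 4·(-25) = 6 - (-100) = 106
Since det(O) ≠ 0, rank(O) = 2 and the system is completely observable.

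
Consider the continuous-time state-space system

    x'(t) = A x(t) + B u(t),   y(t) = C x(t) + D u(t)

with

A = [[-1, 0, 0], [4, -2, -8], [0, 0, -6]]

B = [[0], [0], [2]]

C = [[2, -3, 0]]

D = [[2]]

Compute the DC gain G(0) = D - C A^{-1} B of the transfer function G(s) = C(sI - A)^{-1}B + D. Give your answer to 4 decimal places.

6.0000

G(0) = C(-A)^{-1}B + D = -C A^{-1} B + D.
det A = -12, so A^{-1} = (1/-12)·adj(A) = [[-1, 0, 0], [-2, -1/2, 2/3], [0, 0, -1/6]]
A^{-1} B = [0, 4/3, -1/3]^T
C A^{-1} B = -4
G(0) = D - C A^{-1} B = 2 - (-4) = 6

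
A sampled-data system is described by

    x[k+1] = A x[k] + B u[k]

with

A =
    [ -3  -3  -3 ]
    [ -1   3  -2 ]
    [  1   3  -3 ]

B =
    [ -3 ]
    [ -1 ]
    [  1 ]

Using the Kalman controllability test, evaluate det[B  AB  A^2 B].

AB = [[9], [-2], [-9]]
A^2B = [[6], [3], [30]]
Controllability matrix C = [B  AB  A^2B] = [[-3, 9, 6], [-1, -2, 3], [1, -9, 30]]
Expanding along the first row, det(C) = (-3)·((-2)·30 - 3·(-9)) - 9·((-1)·30 - 3·1) + 6·((-1)·(-9) - (-2)·1) = (-3)·(-33) - 9·(-33) + 6·11 = 462
Since det(C) ≠ 0, rank(C) = 3 and the system is completely controllable.

462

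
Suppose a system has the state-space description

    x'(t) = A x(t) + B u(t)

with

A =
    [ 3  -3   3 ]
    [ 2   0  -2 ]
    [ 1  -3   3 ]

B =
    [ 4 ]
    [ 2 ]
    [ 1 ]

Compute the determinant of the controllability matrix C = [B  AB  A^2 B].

-4

AB = [[9], [6], [1]]
A^2B = [[12], [16], [-6]]
Controllability matrix C = [B  AB  A^2B] = [[4, 9, 12], [2, 6, 16], [1, 1, -6]]
Expanding along the first row, det(C) = 4·(6·(-6) - 16·1) - 9·(2·(-6) - 16·1) + 12·(2·1 - 6·1) = 4·(-52) - 9·(-28) + 12·(-4) = -4
Since det(C) ≠ 0, rank(C) = 3 and the system is completely controllable.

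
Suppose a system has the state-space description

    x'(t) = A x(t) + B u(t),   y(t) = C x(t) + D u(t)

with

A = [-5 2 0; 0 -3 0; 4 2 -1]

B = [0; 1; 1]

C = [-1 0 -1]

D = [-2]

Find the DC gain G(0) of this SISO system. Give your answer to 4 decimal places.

-4.3333

G(0) = C(-A)^{-1}B + D = -C A^{-1} B + D.
det A = -15, so A^{-1} = (1/-15)·adj(A) = [[-1/5, -2/15, 0], [0, -1/3, 0], [-4/5, -6/5, -1]]
A^{-1} B = [-2/15, -1/3, -11/5]^T
C A^{-1} B = 7/3
G(0) = D - C A^{-1} B = -2 - (7/3) = -13/3 ≈ -4.3333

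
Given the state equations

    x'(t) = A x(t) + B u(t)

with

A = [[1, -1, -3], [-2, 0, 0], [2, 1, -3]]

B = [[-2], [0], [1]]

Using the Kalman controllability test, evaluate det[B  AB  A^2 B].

-358

AB = [[-5], [4], [-7]]
A^2B = [[12], [10], [15]]
Controllability matrix C = [B  AB  A^2B] = [[-2, -5, 12], [0, 4, 10], [1, -7, 15]]
Expanding along the first row, det(C) = (-2)·(4·15 - 10·(-7)) - (-5)·(0·15 - 10·1) + 12·(0·(-7) - 4·1) = (-2)·130 - (-5)·(-10) + 12·(-4) = -358
Since det(C) ≠ 0, rank(C) = 3 and the system is completely controllable.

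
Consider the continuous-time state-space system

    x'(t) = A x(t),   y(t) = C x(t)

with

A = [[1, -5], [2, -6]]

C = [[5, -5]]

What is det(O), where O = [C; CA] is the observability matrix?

0

CA = [[-5, 5]]
Observability matrix O = [C; CA] = [[5, -5], [-5, 5]]
det(O) = 5·5 - (-5)·(-5) = 25 - 25 = 0
Since det(O) = 0, rank(O) < 2 and the system is not completely observable.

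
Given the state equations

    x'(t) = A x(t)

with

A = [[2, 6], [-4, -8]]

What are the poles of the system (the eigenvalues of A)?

det(sI - A) = s^2 - (tr A)s + det A, with tr A = 2 + (-8) = -6 and det A = 2·(-8) - 6·(-4) = -16 - (-24) = 8.
So p(s) = det(sI - A) = s^2 + 6s + 8.
Factor s^2 + 6s + 8: two numbers with sum -6 and product 8 are -2 and -4, so s^2 + 6s + 8 = (s + 2)(s + 4).
Hence p(s) = (s + 2) (s + 4), with roots -4, -2.
All eigenvalues have negative real part, so the system is asymptotically stable.

-4, -2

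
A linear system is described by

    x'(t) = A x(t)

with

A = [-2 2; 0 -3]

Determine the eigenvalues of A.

det(sI - A) = s^2 - (tr A)s + det A, with tr A = (-2) + (-3) = -5 and det A = (-2)·(-3) - 2·0 = 6 - 0 = 6.
So p(s) = det(sI - A) = s^2 + 5s + 6.
Factor s^2 + 5s + 6: two numbers with sum -5 and product 6 are -2 and -3, so s^2 + 5s + 6 = (s + 2)(s + 3).
Hence p(s) = (s + 2) (s + 3), with roots -3, -2.
All eigenvalues have negative real part, so the system is asymptotically stable.

-3, -2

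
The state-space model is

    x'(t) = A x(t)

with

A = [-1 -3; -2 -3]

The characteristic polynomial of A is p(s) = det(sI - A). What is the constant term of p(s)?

-3

For a 2×2 matrix, det(sI - A) = s^2 - (tr A)s + det A.
tr A = -4, det A = -3.
So p(s) = s^2 + 4s - 3.
The constant term is -3.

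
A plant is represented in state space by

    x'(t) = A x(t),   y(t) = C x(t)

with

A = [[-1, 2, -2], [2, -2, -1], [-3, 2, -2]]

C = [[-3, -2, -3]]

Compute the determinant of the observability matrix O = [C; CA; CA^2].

3072

CA = [[8, -8, 14]]
CA^2 = [[-66, 60, -36]]
Observability matrix O = [C; CA; CA^2] = [[-3, -2, -3], [8, -8, 14], [-66, 60, -36]]
Expanding along the first row, det(O) = (-3)·((-8)·(-36) - 14·60) - (-2)·(8·(-36) - 14·(-66)) + (-3)·(8·60 - (-8)·(-66)) = (-3)·(-552) - (-2)·636 + (-3)·(-48) = 3072
Since det(O) ≠ 0, rank(O) = 3 and the system is completely observable.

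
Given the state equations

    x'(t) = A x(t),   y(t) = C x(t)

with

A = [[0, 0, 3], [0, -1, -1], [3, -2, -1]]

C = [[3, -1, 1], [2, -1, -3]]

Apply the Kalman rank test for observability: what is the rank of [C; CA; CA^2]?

3

CA = [[3, -1, 9], [-9, 7, 10]]
CA^2 = [[27, -17, 1], [30, -27, -44]]
Observability matrix O = [C; CA; CA^2] = [[3, -1, 1], [2, -1, -3], [3, -1, 9], [-9, 7, 10], [27, -17, 1], [30, -27, -44]]
Take the 3×3 submatrix of O formed by rows 1, 2, 3: [[3, -1, 1], [2, -1, -3], [3, -1, 9]]. Its determinant is 3·((-1)·9 - (-3)·(-1)) - (-1)·(2·9 - (-3)·3) + 1·(2·(-1) - (-1)·3) = 3·(-12) - (-1)·27 + 1·1 = -8 ≠ 0.
So rank(O) ≥ 3; since O has 3 columns, rank(O) = 3.
rank(O) = 3 = n, so the pair (A, C) is completely observable.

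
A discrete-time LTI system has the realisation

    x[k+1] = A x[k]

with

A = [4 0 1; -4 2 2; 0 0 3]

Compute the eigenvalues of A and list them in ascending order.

det(zI - A) = z^3 - (tr A)z^2 + (M11 + M22 + M33)z - det A, where Mii is the 2×2 principal minor of A obtained by deleting row i and column i.
tr A = 4 + 2 + 3 = 9; M11 = 2·3 - 2·0 = 6 - 0 = 6; M22 = 4·3 - 1·0 = 12 - 0 = 12; M33 = 4·2 - 0·(-4) = 8 - 0 = 8; sum of minors = 26.
det A = 4·(2·3 - 2·0) - 0·((-4)·3 - 2·0) + 1·((-4)·0 - 2·0) = 4·6 - 0·(-12) + 1·0 = 24.
So p(z) = det(zI - A) = z^3 - 9z^2 + 26z - 24.
Rational-root test: any integer root divides -24. Testing small divisors, z = 2 works: p(2) = 8 + (-36) + 52 + (-24) = 0, so (z - 2) is a factor.
Dividing, p(z) = (z - 2)(z^2 - 7z + 12).
Factor z^2 - 7z + 12: two numbers with sum 7 and product 12 are 4 and 3, so z^2 - 7z + 12 = (z - 4)(z - 3).
Hence p(z) = (z - 4) (z - 3) (z - 2), with roots 2, 3, 4.

2, 3, 4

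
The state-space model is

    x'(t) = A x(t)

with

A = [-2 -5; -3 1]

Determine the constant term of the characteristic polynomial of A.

-17

For a 2×2 matrix, det(sI - A) = s^2 - (tr A)s + det A.
tr A = -1, det A = -17.
So p(s) = s^2 + s - 17.
The constant term is -17.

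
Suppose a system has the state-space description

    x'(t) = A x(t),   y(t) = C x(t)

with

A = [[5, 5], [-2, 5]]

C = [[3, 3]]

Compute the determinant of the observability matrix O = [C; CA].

CA = [[9, 30]]
Observability matrix O = [C; CA] = [[3, 3], [9, 30]]
det(O) = 3·30 - 3·9 = 90 - 27 = 63
Since det(O) ≠ 0, rank(O) = 2 and the system is completely observable.

63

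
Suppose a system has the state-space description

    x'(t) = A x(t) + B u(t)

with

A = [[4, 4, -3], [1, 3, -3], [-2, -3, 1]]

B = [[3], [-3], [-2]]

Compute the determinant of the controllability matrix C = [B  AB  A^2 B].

AB = [[6], [0], [1]]
A^2B = [[21], [3], [-11]]
Controllability matrix C = [B  AB  A^2B] = [[3, 6, 21], [-3, 0, 3], [-2, 1, -11]]
Expanding along the first row, det(C) = 3·(0·(-11) - 3·1) - 6·((-3)·(-11) - 3·(-2)) + 21·((-3)·1 - 0·(-2)) = 3·(-3) - 6·39 + 21·(-3) = -306
Since det(C) ≠ 0, rank(C) = 3 and the system is completely controllable.

-306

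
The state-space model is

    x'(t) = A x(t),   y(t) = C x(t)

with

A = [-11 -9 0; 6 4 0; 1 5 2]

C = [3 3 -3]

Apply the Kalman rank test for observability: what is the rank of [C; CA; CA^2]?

2

CA = [[-18, -30, -6]]
CA^2 = [[12, 12, -12]]
Observability matrix O = [C; CA; CA^2] = [[3, 3, -3], [-18, -30, -6], [12, 12, -12]]
The columns c1, c2, c3 of O are linearly dependent: 3·c1 - 2·c2 + c3 = 0 (check each entry), so rank(O) ≤ 2.
The 2×2 minor from rows 1, 2, columns 1, 2 is 3·(-30) - 3·(-18) = -90 - (-54) = -36 ≠ 0, so rank(O) = 2.
rank(O) = 2 < n = 3, so the pair (A, C) is not completely observable.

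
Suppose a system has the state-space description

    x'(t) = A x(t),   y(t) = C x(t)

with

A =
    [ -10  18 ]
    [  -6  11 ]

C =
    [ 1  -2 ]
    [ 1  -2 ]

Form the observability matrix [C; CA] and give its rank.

1

CA = [[2, -4], [2, -4]]
Observability matrix O = [C; CA] = [[1, -2], [1, -2], [2, -4], [2, -4]]
Every row of O is a scalar multiple of row 1 = [1, -2] (multipliers 1, 1, 2, 2), so the rows span a one-dimensional space.
O ≠ 0, hence rank(O) = 1.
rank(O) = 1 < n = 2, so the pair (A, C) is not completely observable.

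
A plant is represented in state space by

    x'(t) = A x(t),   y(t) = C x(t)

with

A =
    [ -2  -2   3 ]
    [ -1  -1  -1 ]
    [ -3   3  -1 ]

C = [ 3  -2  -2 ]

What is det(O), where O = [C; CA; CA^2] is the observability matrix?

-495

CA = [[2, -10, 13]]
CA^2 = [[-33, 45, 3]]
Observability matrix O = [C; CA; CA^2] = [[3, -2, -2], [2, -10, 13], [-33, 45, 3]]
Expanding along the first row, det(O) = 3·((-10)·3 - 13·45) - (-2)·(2·3 - 13·(-33)) + (-2)·(2·45 - (-10)·(-33)) = 3·(-615) - (-2)·435 + (-2)·(-240) = -495
Since det(O) ≠ 0, rank(O) = 3 and the system is completely observable.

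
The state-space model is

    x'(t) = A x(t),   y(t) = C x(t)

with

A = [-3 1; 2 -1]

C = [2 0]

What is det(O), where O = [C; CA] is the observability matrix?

CA = [[-6, 2]]
Observability matrix O = [C; CA] = [[2, 0], [-6, 2]]
det(O) = 2·2 - 0·(-6) = 4 - 0 = 4
Since det(O) ≠ 0, rank(O) = 2 and the system is completely observable.

4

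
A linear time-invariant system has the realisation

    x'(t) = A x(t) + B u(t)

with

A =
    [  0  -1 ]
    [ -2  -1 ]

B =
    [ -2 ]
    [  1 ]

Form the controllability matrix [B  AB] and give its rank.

AB = [[-1], [3]]
Controllability matrix C = [B  AB] = [[-2, -1], [1, 3]]
det(C) = (-2)·3 - (-1)·1 = -6 - (-1) = -5 ≠ 0, so rank(C) = 2.
rank(C) = 2 = n, so the pair (A, B) is completely controllable.

2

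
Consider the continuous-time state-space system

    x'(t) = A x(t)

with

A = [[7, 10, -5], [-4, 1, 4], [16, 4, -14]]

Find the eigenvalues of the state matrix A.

det(sI - A) = s^3 - (tr A)s^2 + (M11 + M22 + M33)s - det A, where Mii is the 2×2 principal minor of A obtained by deleting row i and column i.
tr A = 7 + 1 + (-14) = -6; M11 = 1·(-14) - 4·4 = -14 - 16 = -30; M22 = 7·(-14) - (-5)·16 = -98 - (-80) = -18; M33 = 7·1 - 10·(-4) = 7 - (-40) = 47; sum of minors = -1.
det A = 7·(1·(-14) - 4·4) - 10·((-4)·(-14) - 4·16) + (-5)·((-4)·4 - 1·16) = 7·(-30) - 10·(-8) + (-5)·(-32) = 30.
So p(s) = det(sI - A) = s^3 + 6s^2 - s - 30.
Rational-root test: any integer root divides -30. Testing small divisors, s = 2 works: p(2) = 8 + 24 + (-2) + (-30) = 0, so (s - 2) is a factor.
Dividing, p(s) = (s - 2)(s^2 + 8s + 15).
Factor s^2 + 8s + 15: two numbers with sum -8 and product 15 are -3 and -5, so s^2 + 8s + 15 = (s + 3)(s + 5).
Hence p(s) = (s - 2) (s + 3) (s + 5), with roots -5, -3, 2.
At least one eigenvalue has non-negative real part, so the system is not asymptotically stable.

-5, -3, 2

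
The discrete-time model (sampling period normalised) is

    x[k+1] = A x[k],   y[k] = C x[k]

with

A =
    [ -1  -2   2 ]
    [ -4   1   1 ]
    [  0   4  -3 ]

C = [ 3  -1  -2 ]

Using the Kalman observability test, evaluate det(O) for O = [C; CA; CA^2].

-1340

CA = [[1, -15, 11]]
CA^2 = [[59, 27, -46]]
Observability matrix O = [C; CA; CA^2] = [[3, -1, -2], [1, -15, 11], [59, 27, -46]]
Expanding along the first row, det(O) = 3·((-15)·(-46) - 11·27) - (-1)·(1·(-46) - 11·59) + (-2)·(1·27 - (-15)·59) = 3·393 - (-1)·(-695) + (-2)·912 = -1340
Since det(O) ≠ 0, rank(O) = 3 and the system is completely observable.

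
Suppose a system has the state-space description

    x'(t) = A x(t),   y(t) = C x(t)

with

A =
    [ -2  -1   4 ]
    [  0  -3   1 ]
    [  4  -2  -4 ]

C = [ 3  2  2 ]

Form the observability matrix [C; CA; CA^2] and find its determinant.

1657

CA = [[2, -13, 6]]
CA^2 = [[20, 25, -29]]
Observability matrix O = [C; CA; CA^2] = [[3, 2, 2], [2, -13, 6], [20, 25, -29]]
Expanding along the first row, det(O) = 3·((-13)·(-29) - 6·25) - 2·(2·(-29) - 6·20) + 2·(2·25 - (-13)·20) = 3·227 - 2·(-178) + 2·310 = 1657
Since det(O) ≠ 0, rank(O) = 3 and the system is completely observable.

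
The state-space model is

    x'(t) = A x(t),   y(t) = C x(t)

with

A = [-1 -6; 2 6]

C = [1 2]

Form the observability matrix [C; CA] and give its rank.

1

CA = [[3, 6]]
Observability matrix O = [C; CA] = [[1, 2], [3, 6]]
Every row of O is a scalar multiple of row 1 = [1, 2] (multipliers 1, 3), so the rows span a one-dimensional space.
O ≠ 0, hence rank(O) = 1.
rank(O) = 1 < n = 2, so the pair (A, C) is not completely observable.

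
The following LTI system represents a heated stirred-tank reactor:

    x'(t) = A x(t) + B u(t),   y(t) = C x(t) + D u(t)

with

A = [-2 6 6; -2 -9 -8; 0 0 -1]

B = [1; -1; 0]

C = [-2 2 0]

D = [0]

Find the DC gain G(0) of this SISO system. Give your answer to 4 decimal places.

G(0) = C(-A)^{-1}B + D = -C A^{-1} B + D.
det A = -30, so A^{-1} = (1/-30)·adj(A) = [[-3/10, -1/5, -1/5], [1/15, -1/15, 14/15], [0, 0, -1]]
A^{-1} B = [-1/10, 2/15, 0]^T
C A^{-1} B = 7/15
G(0) = D - C A^{-1} B = 0 - (7/15) = -7/15 ≈ -0.4667

-0.4667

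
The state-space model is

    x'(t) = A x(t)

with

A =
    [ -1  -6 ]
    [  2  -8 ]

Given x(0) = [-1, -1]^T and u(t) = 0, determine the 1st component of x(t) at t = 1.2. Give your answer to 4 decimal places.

0.0090

det(sI - A) = s^2 - (tr A)s + det A, with tr A = (-1) + (-8) = -9 and det A = (-1)·(-8) - (-6)·2 = 8 - (-12) = 20.
So p(s) = det(sI - A) = s^2 + 9s + 20.
Factor s^2 + 9s + 20: two numbers with sum -9 and product 20 are -4 and -5, so s^2 + 9s + 20 = (s + 4)(s + 5).
Hence p(s) = (s + 4) (s + 5), with roots -5, -4.
The eigenvalues -5, -4 are distinct and real, so A is diagonalisable and x(t) = e^{At} x(0) = V diag(e^{λ_i t}) V^{-1} x(0), where the columns of V are the eigenvectors.
λ = -5: A - (-5)I = [[4, -6], [2, -3]]. Row 1 gives 4·v1 + (-6)·v2 = 0, so take v_1 = [-3, -2]^T.
λ = -4: A - (-4)I = [[3, -6], [2, -4]]. Row 1 gives 3·v1 + (-6)·v2 = 0, so take v_2 = [2, 1]^T.
V = [v_1 v_2] = [[-3, 2], [-2, 1]] has det V = 1, so V^{-1} = adj(V)/det V = [[1, -2], [2, -3]].
Modal coordinates z(0) = V^{-1} x(0): 1·(-1) + (-2)·(-1) = 1; 2·(-1) + (-3)·(-1) = 1; so z(0) = [1, 1]^T.
x_1(t) = Σ_i (v_i)_1 · z_i(0) · e^{λ_i t} (row 1 of V times the modal terms).
x_1(1.2) = (-3)·1·e^{-5·1.2} + 2·1·e^{-4·1.2} = (-3)·0.002479 + 2·0.008230 = 0.0090.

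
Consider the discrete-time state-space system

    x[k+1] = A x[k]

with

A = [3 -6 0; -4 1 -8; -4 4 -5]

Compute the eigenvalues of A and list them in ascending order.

det(zI - A) = z^3 - (tr A)z^2 + (M11 + M22 + M33)z - det A, where Mii is the 2×2 principal minor of A obtained by deleting row i and column i.
tr A = 3 + 1 + (-5) = -1; M11 = 1·(-5) - (-8)·4 = -5 - (-32) = 27; M22 = 3·(-5) - 0·(-4) = -15 - 0 = -15; M33 = 3·1 - (-6)·(-4) = 3 - 24 = -21; sum of minors = -9.
det A = 3·(1·(-5) - (-8)·4) - (-6)·((-4)·(-5) - (-8)·(-4)) + 0·((-4)·4 - 1·(-4)) = 3·27 - (-6)·(-12) + 0·(-12) = 9.
So p(z) = det(zI - A) = z^3 + z^2 - 9z - 9.
Rational-root test: any integer root divides -9. Testing small divisors, z = -1 works: p(-1) = -1 + 1 + 9 + (-9) = 0, so (z + 1) is a factor.
Dividing, p(z) = (z + 1)(z^2 - 9).
Factor z^2 - 9: two numbers with sum 0 and product -9 are 3 and -3, so z^2 - 9 = (z - 3)(z + 3).
Hence p(z) = (z - 3) (z + 1) (z + 3), with roots -3, -1, 3.

-3, -1, 3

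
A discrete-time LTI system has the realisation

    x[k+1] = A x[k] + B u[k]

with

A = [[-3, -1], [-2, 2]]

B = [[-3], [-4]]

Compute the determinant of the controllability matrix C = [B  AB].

58

AB = [[13], [-2]]
Controllability matrix C = [B  AB] = [[-3, 13], [-4, -2]]
det(C) = (-3)·(-2) - 13·(-4) = 6 - (-52) = 58
Since det(C) ≠ 0, rank(C) = 2 and the system is completely controllable.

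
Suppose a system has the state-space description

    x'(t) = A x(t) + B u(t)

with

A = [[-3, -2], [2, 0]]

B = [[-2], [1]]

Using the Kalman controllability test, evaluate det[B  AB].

AB = [[4], [-4]]
Controllability matrix C = [B  AB] = [[-2, 4], [1, -4]]
det(C) = (-2)·(-4) - 4·1 = 8 - 4 = 4
Since det(C) ≠ 0, rank(C) = 2 and the system is completely controllable.

4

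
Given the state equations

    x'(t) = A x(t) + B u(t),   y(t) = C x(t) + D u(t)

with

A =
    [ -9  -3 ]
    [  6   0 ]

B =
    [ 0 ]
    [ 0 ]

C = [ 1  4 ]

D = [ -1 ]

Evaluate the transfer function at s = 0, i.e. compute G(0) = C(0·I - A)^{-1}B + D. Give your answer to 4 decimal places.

-1.0000

G(0) = C(-A)^{-1}B + D = -C A^{-1} B + D.
det A = 18, so A^{-1} = (1/18)·adj(A) = [[0, 1/6], [-1/3, -1/2]]
A^{-1} B = [0, 0]^T
C A^{-1} B = 0
G(0) = D - C A^{-1} B = -1 - (0) = -1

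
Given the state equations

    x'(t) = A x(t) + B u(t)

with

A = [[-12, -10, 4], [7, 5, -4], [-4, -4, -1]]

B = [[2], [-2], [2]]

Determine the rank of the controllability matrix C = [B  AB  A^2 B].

2

AB = [[4], [-4], [-2]]
A^2B = [[-16], [16], [2]]
Controllability matrix C = [B  AB  A^2B] = [[2, 4, -16], [-2, -4, 16], [2, -2, 2]]
The rows r1, r2, r3 of C are linearly dependent: r1 + r2 = 0 (check each entry), so rank(C) ≤ 2.
The 2×2 minor from rows 1, 3, columns 1, 2 is 2·(-2) - 4·2 = -4 - 8 = -12 ≠ 0, so rank(C) = 2.
rank(C) = 2 < n = 3, so the pair (A, B) is not completely controllable.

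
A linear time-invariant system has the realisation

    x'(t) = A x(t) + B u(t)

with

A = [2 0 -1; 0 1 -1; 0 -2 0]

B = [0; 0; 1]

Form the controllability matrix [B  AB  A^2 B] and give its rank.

3

AB = [[-1], [-1], [0]]
A^2B = [[-2], [-1], [2]]
Controllability matrix C = [B  AB  A^2B] = [[0, -1, -2], [0, -1, -1], [1, 0, 2]]
det(C) = 0·((-1)·2 - (-1)·0) - (-1)·(0·2 - (-1)·1) + (-2)·(0·0 - (-1)·1) = 0·(-2) - (-1)·1 + (-2)·1 = -1 ≠ 0, so rank(C) = 3.
rank(C) = 3 = n, so the pair (A, B) is completely controllable.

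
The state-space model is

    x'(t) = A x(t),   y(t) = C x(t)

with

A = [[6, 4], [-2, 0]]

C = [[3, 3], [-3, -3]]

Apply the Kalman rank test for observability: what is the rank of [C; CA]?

CA = [[12, 12], [-12, -12]]
Observability matrix O = [C; CA] = [[3, 3], [-3, -3], [12, 12], [-12, -12]]
Every row of O is a scalar multiple of row 1 = [3, 3] (multipliers 1, -1, 4, -4), so the rows span a one-dimensional space.
O ≠ 0, hence rank(O) = 1.
rank(O) = 1 < n = 2, so the pair (A, C) is not completely observable.

1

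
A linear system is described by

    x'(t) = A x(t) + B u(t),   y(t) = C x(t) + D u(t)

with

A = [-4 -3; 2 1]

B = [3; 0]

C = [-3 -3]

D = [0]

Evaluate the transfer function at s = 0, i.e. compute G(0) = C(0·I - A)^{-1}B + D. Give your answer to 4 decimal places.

-4.5000

G(0) = C(-A)^{-1}B + D = -C A^{-1} B + D.
det A = 2, so A^{-1} = (1/2)·adj(A) = [[1/2, 3/2], [-1, -2]]
A^{-1} B = [3/2, -3]^T
C A^{-1} B = 9/2
G(0) = D - C A^{-1} B = 0 - (9/2) = -9/2 ≈ -4.5000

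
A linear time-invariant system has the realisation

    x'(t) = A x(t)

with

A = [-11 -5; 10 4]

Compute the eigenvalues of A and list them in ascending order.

-6, -1

det(sI - A) = s^2 - (tr A)s + det A, with tr A = (-11) + 4 = -7 and det A = (-11)·4 - (-5)·10 = -44 - (-50) = 6.
So p(s) = det(sI - A) = s^2 + 7s + 6.
Factor s^2 + 7s + 6: two numbers with sum -7 and product 6 are -1 and -6, so s^2 + 7s + 6 = (s + 1)(s + 6).
Hence p(s) = (s + 1) (s + 6), with roots -6, -1.
All eigenvalues have negative real part, so the system is asymptotically stable.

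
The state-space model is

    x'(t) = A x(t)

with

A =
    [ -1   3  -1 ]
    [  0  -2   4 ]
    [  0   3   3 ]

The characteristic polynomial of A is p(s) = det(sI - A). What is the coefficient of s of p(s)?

Expand det(sI - A) for the 3×3 matrix.
p(s) = s^3 - 19s - 18.
(Check: constant term = det(-A) = (-1)^3 det A = -18; coefficient of s^2 = -tr A = 0.)
The coefficient of s is -19.

-19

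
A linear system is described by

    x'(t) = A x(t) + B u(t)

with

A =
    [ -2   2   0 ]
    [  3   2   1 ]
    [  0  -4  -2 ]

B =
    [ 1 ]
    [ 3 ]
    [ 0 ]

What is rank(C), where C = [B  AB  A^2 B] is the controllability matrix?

AB = [[4], [9], [-12]]
A^2B = [[10], [18], [-12]]
Controllability matrix C = [B  AB  A^2B] = [[1, 4, 10], [3, 9, 18], [0, -12, -12]]
det(C) = 1·(9·(-12) - 18·(-12)) - 4·(3·(-12) - 18·0) + 10·(3·(-12) - 9·0) = 1·108 - 4·(-36) + 10·(-36) = -108 ≠ 0, so rank(C) = 3.
rank(C) = 3 = n, so the pair (A, B) is completely controllable.

3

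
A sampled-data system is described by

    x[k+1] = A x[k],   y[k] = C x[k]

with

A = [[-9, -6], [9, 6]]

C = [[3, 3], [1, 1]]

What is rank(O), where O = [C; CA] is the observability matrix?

CA = [[0, 0], [0, 0]]
Observability matrix O = [C; CA] = [[3, 3], [1, 1], [0, 0], [0, 0]]
Every row of O is a scalar multiple of row 1 = [3, 3] (multipliers 1, 1/3, 0, 0), so the rows span a one-dimensional space.
O ≠ 0, hence rank(O) = 1.
rank(O) = 1 < n = 2, so the pair (A, C) is not completely observable.

1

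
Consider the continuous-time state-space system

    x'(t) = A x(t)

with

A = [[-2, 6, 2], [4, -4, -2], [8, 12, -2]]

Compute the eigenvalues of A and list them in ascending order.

det(sI - A) = s^3 - (tr A)s^2 + (M11 + M22 + M33)s - det A, where Mii is the 2×2 principal minor of A obtained by deleting row i and column i.
tr A = (-2) + (-4) + (-2) = -8; M11 = (-4)·(-2) - (-2)·12 = 8 - (-24) = 32; M22 = (-2)·(-2) - 2·8 = 4 - 16 = -12; M33 = (-2)·(-4) - 6·4 = 8 - 24 = -16; sum of minors = 4.
det A = (-2)·((-4)·(-2) - (-2)·12) - 6·(4·(-2) - (-2)·8) + 2·(4·12 - (-4)·8) = (-2)·32 - 6·8 + 2·80 = 48.
So p(s) = det(sI - A) = s^3 + 8s^2 + 4s - 48.
Rational-root test: any integer root divides -48. Testing small divisors, s = 2 works: p(2) = 8 + 32 + 8 + (-48) = 0, so (s - 2) is a factor.
Dividing, p(s) = (s - 2)(s^2 + 10s + 24).
Factor s^2 + 10s + 24: two numbers with sum -10 and product 24 are -4 and -6, so s^2 + 10s + 24 = (s + 4)(s + 6).
Hence p(s) = (s - 2) (s + 4) (s + 6), with roots -6, -4, 2.
At least one eigenvalue has non-negative real part, so the system is not asymptotically stable.

-6, -4, 2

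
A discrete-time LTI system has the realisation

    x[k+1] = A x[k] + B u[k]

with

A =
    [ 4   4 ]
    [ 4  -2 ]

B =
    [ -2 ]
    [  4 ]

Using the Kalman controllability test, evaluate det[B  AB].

AB = [[8], [-16]]
Controllability matrix C = [B  AB] = [[-2, 8], [4, -16]]
det(C) = (-2)·(-16) - 8·4 = 32 - 32 = 0
Since det(C) = 0, rank(C) < 2 and the system is not completely controllable.

0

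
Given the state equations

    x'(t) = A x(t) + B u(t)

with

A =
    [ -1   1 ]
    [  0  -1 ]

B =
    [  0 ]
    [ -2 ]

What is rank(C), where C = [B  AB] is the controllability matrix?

AB = [[-2], [2]]
Controllability matrix C = [B  AB] = [[0, -2], [-2, 2]]
det(C) = 0·2 - (-2)·(-2) = 0 - 4 = -4 ≠ 0, so rank(C) = 2.
rank(C) = 2 = n, so the pair (A, B) is completely controllable.

2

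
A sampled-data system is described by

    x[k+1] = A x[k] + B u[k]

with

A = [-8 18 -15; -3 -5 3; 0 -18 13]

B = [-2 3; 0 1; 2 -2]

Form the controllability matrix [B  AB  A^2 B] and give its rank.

AB = [[-14, 24], [12, -20], [26, -44]]
A^2B = [[-62, 108], [60, -104], [122, -212]]
Controllability matrix C = [B  AB  A^2B] = [[-2, 3, -14, 24, -62, 108], [0, 1, 12, -20, 60, -104], [2, -2, 26, -44, 122, -212]]
The rows r1, r2, r3 of C are linearly dependent: r1 - r2 + r3 = 0 (check each entry), so rank(C) ≤ 2.
The 2×2 minor from rows 1, 2, columns 1, 2 is (-2)·1 - 3·0 = -2 - 0 = -2 ≠ 0, so rank(C) = 2.
rank(C) = 2 < n = 3, so the pair (A, B) is not completely controllable.

2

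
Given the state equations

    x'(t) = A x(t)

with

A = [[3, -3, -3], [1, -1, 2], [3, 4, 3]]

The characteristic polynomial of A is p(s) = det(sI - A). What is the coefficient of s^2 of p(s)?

Expand det(sI - A) for the 3×3 matrix.
p(s) = s^3 - 5s^2 + 7s + 63.
(Check: constant term = det(-A) = (-1)^3 det A = 63; coefficient of s^2 = -tr A = -5.)
The coefficient of s^2 is -5.

-5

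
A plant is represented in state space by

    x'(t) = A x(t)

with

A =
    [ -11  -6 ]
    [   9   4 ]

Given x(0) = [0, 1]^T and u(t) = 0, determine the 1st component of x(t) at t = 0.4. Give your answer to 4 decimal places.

det(sI - A) = s^2 - (tr A)s + det A, with tr A = (-11) + 4 = -7 and det A = (-11)·4 - (-6)·9 = -44 - (-54) = 10.
So p(s) = det(sI - A) = s^2 + 7s + 10.
Factor s^2 + 7s + 10: two numbers with sum -7 and product 10 are -2 and -5, so s^2 + 7s + 10 = (s + 2)(s + 5).
Hence p(s) = (s + 2) (s + 5), with roots -5, -2.
The eigenvalues -5, -2 are distinct and real, so A is diagonalisable and x(t) = e^{At} x(0) = V diag(e^{λ_i t}) V^{-1} x(0), where the columns of V are the eigenvectors.
λ = -5: A - (-5)I = [[-6, -6], [9, 9]]. Row 1 gives (-6)·v1 + (-6)·v2 = 0, so take v_1 = [-1, 1]^T.
λ = -2: A - (-2)I = [[-9, -6], [9, 6]]. Row 1 gives (-9)·v1 + (-6)·v2 = 0, so take v_2 = [2, -3]^T.
V = [v_1 v_2] = [[-1, 2], [1, -3]] has det V = 1, so V^{-1} = adj(V)/det V = [[-3, -2], [-1, -1]].
Modal coordinates z(0) = V^{-1} x(0): (-3)·0 + (-2)·1 = -2; (-1)·0 + (-1)·1 = -1; so z(0) = [-2, -1]^T.
x_1(t) = Σ_i (v_i)_1 · z_i(0) · e^{λ_i t} (row 1 of V times the modal terms).
x_1(0.4) = (-1)·(-2)·e^{-5·0.4} + 2·(-1)·e^{-2·0.4} = 2·0.135335 + (-2)·0.449329 = -0.6280.

-0.6280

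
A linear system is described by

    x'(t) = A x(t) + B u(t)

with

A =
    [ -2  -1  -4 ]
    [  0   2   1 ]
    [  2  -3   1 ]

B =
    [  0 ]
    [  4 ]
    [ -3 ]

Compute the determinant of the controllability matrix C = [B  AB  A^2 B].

AB = [[8], [5], [-15]]
A^2B = [[39], [-5], [-14]]
Controllability matrix C = [B  AB  A^2B] = [[0, 8, 39], [4, 5, -5], [-3, -15, -14]]
Expanding along the first row, det(C) = 0·(5·(-14) - (-5)·(-15)) - 8·(4·(-14) - (-5)·(-3)) + 39·(4·(-15) - 5·(-3)) = 0·(-145) - 8·(-71) + 39·(-45) = -1187
Since det(C) ≠ 0, rank(C) = 3 and the system is completely controllable.

-1187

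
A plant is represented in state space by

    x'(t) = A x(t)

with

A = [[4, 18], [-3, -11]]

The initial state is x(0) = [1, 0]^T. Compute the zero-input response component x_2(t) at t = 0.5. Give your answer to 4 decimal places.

-0.2858

det(sI - A) = s^2 - (tr A)s + det A, with tr A = 4 + (-11) = -7 and det A = 4·(-11) - 18·(-3) = -44 - (-54) = 10.
So p(s) = det(sI - A) = s^2 + 7s + 10.
Factor s^2 + 7s + 10: two numbers with sum -7 and product 10 are -2 and -5, so s^2 + 7s + 10 = (s + 2)(s + 5).
Hence p(s) = (s + 2) (s + 5), with roots -5, -2.
The eigenvalues -5, -2 are distinct and real, so A is diagonalisable and x(t) = e^{At} x(0) = V diag(e^{λ_i t}) V^{-1} x(0), where the columns of V are the eigenvectors.
λ = -5: A - (-5)I = [[9, 18], [-3, -6]]. Row 1 gives 9·v1 + 18·v2 = 0, so take v_1 = [-2, 1]^T.
λ = -2: A - (-2)I = [[6, 18], [-3, -9]]. Row 1 gives 6·v1 + 18·v2 = 0, so take v_2 = [3, -1]^T.
V = [v_1 v_2] = [[-2, 3], [1, -1]] has det V = -1, so V^{-1} = adj(V)/det V = [[1, 3], [1, 2]].
Modal coordinates z(0) = V^{-1} x(0): 1·1 + 3·0 = 1; 1·1 + 2·0 = 1; so z(0) = [1, 1]^T.
x_2(t) = Σ_i (v_i)_2 · z_i(0) · e^{λ_i t} (row 2 of V times the modal terms).
x_2(0.5) = 1·1·e^{-5·0.5} + (-1)·1·e^{-2·0.5} = 1·0.082085 + (-1)·0.367879 = -0.2858.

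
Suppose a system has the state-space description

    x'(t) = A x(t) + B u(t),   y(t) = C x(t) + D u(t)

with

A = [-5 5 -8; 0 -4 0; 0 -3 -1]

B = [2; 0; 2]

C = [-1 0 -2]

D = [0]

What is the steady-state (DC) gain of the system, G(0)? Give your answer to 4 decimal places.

-1.2000

G(0) = C(-A)^{-1}B + D = -C A^{-1} B + D.
det A = -20, so A^{-1} = (1/-20)·adj(A) = [[-1/5, -29/20, 8/5], [0, -1/4, 0], [0, 3/4, -1]]
A^{-1} B = [14/5, 0, -2]^T
C A^{-1} B = 6/5
G(0) = D - C A^{-1} B = 0 - (6/5) = -6/5 ≈ -1.2000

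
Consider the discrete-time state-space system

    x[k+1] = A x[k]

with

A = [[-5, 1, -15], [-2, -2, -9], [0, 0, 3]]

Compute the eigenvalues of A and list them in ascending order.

-4, -3, 3

det(zI - A) = z^3 - (tr A)z^2 + (M11 + M22 + M33)z - det A, where Mii is the 2×2 principal minor of A obtained by deleting row i and column i.
tr A = (-5) + (-2) + 3 = -4; M11 = (-2)·3 - (-9)·0 = -6 - 0 = -6; M22 = (-5)·3 - (-15)·0 = -15 - 0 = -15; M33 = (-5)·(-2) - 1·(-2) = 10 - (-2) = 12; sum of minors = -9.
det A = (-5)·((-2)·3 - (-9)·0) - 1·((-2)·3 - (-9)·0) + (-15)·((-2)·0 - (-2)·0) = (-5)·(-6) - 1·(-6) + (-15)·0 = 36.
So p(z) = det(zI - A) = z^3 + 4z^2 - 9z - 36.
Rational-root test: any integer root divides -36. Testing small divisors, z = -3 works: p(-3) = -27 + 36 + 27 + (-36) = 0, so (z + 3) is a factor.
Dividing, p(z) = (z + 3)(z^2 + z - 12).
Factor z^2 + z - 12: two numbers with sum -1 and product -12 are 3 and -4, so z^2 + z - 12 = (z - 3)(z + 4).
Hence p(z) = (z - 3) (z + 3) (z + 4), with roots -4, -3, 3.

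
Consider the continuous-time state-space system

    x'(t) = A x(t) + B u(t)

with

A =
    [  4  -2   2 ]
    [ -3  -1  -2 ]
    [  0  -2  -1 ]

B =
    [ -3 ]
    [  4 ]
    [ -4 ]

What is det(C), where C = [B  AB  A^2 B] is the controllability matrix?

1038

AB = [[-28], [13], [-4]]
A^2B = [[-146], [79], [-22]]
Controllability matrix C = [B  AB  A^2B] = [[-3, -28, -146], [4, 13, 79], [-4, -4, -22]]
Expanding along the first row, det(C) = (-3)·(13·(-22) - 79·(-4)) - (-28)·(4·(-22) - 79·(-4)) + (-146)·(4·(-4) - 13·(-4)) = (-3)·30 - (-28)·228 + (-146)·36 = 1038
Since det(C) ≠ 0, rank(C) = 3 and the system is completely controllable.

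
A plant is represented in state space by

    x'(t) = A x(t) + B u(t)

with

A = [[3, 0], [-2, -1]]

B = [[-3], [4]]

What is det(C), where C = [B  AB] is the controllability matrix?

30

AB = [[-9], [2]]
Controllability matrix C = [B  AB] = [[-3, -9], [4, 2]]
det(C) = (-3)·2 - (-9)·4 = -6 - (-36) = 30
Since det(C) ≠ 0, rank(C) = 2 and the system is completely controllable.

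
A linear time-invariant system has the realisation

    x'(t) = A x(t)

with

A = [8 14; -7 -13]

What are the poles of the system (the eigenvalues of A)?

det(sI - A) = s^2 - (tr A)s + det A, with tr A = 8 + (-13) = -5 and det A = 8·(-13) - 14·(-7) = -104 - (-98) = -6.
So p(s) = det(sI - A) = s^2 + 5s - 6.
Factor s^2 + 5s - 6: two numbers with sum -5 and product -6 are 1 and -6, so s^2 + 5s - 6 = (s - 1)(s + 6).
Hence p(s) = (s - 1) (s + 6), with roots -6, 1.
At least one eigenvalue has non-negative real part, so the system is not asymptotically stable.

-6, 1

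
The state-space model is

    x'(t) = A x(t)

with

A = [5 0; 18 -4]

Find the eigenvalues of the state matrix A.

det(sI - A) = s^2 - (tr A)s + det A, with tr A = 5 + (-4) = 1 and det A = 5·(-4) - 0·18 = -20 - 0 = -20.
So p(s) = det(sI - A) = s^2 - s - 20.
Factor s^2 - s - 20: two numbers with sum 1 and product -20 are 5 and -4, so s^2 - s - 20 = (s - 5)(s + 4).
Hence p(s) = (s - 5) (s + 4), with roots -4, 5.
At least one eigenvalue has non-negative real part, so the system is not asymptotically stable.

-4, 5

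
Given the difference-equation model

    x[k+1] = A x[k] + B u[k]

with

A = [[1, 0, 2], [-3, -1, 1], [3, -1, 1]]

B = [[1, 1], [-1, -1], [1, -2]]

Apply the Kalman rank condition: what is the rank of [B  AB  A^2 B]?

AB = [[3, -3], [-1, -4], [5, 2]]
A^2B = [[13, 1], [-3, 15], [15, -3]]
Controllability matrix C = [B  AB  A^2B] = [[1, 1, 3, -3, 13, 1], [-1, -1, -1, -4, -3, 15], [1, -2, 5, 2, 15, -3]]
Take the 3×3 submatrix of C formed by columns 1, 2, 3: [[1, 1, 3], [-1, -1, -1], [1, -2, 5]]. Its determinant is 1·((-1)·5 - (-1)·(-2)) - 1·((-1)·5 - (-1)·1) + 3·((-1)·(-2) - (-1)·1) = 1·(-7) - 1·(-4) + 3·3 = 6 ≠ 0.
So rank(C) ≥ 3; since C has 3 rows, rank(C) = 3.
rank(C) = 3 = n, so the pair (A, B) is completely controllable.

3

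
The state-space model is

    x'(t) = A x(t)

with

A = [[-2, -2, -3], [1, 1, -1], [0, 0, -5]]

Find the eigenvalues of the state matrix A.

-5, -1, 0

det(sI - A) = s^3 - (tr A)s^2 + (M11 + M22 + M33)s - det A, where Mii is the 2×2 principal minor of A obtained by deleting row i and column i.
tr A = (-2) + 1 + (-5) = -6; M11 = 1·(-5) - (-1)·0 = -5 - 0 = -5; M22 = (-2)·(-5) - (-3)·0 = 10 - 0 = 10; M33 = (-2)·1 - (-2)·1 = -2 - (-2) = 0; sum of minors = 5.
det A = (-2)·(1·(-5) - (-1)·0) - (-2)·(1·(-5) - (-1)·0) + (-3)·(1·0 - 1·0) = (-2)·(-5) - (-2)·(-5) + (-3)·0 = 0.
So p(s) = det(sI - A) = s^3 + 6s^2 + 5s.
The constant term is 0, so p(s) = s(s^2 + 6s + 5).
Factor s^2 + 6s + 5: two numbers with sum -6 and product 5 are -1 and -5, so s^2 + 6s + 5 = (s + 1)(s + 5).
Hence p(s) = s (s + 1) (s + 5), with roots -5, -1, 0.
At least one eigenvalue has non-negative real part, so the system is not asymptotically stable.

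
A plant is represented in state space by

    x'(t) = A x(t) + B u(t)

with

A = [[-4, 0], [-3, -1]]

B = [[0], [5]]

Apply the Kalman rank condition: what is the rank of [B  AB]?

1

AB = [[0], [-5]]
Controllability matrix C = [B  AB] = [[0, 0], [5, -5]]
Every column of C is a scalar multiple of column 1 = [0, 5] (multipliers 1, -1), so the columns span a one-dimensional space.
C ≠ 0, hence rank(C) = 1.
rank(C) = 1 < n = 2, so the pair (A, B) is not completely controllable.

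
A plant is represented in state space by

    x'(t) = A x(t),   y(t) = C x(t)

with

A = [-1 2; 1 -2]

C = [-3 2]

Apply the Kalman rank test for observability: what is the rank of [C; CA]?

2

CA = [[5, -10]]
Observability matrix O = [C; CA] = [[-3, 2], [5, -10]]
det(O) = (-3)·(-10) - 2·5 = 30 - 10 = 20 ≠ 0, so rank(O) = 2.
rank(O) = 2 = n, so the pair (A, C) is completely observable.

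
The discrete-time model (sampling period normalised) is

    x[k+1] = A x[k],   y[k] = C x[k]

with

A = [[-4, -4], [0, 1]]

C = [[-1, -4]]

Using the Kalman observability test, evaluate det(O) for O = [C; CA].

CA = [[4, 0]]
Observability matrix O = [C; CA] = [[-1, -4], [4, 0]]
det(O) = (-1)·0 - (-4)·4 = 0 - (-16) = 16
Since det(O) ≠ 0, rank(O) = 2 and the system is completely observable.

16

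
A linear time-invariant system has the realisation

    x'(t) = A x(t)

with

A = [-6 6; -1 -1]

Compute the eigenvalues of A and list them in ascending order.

det(sI - A) = s^2 - (tr A)s + det A, with tr A = (-6) + (-1) = -7 and det A = (-6)·(-1) - 6·(-1) = 6 - (-6) = 12.
So p(s) = det(sI - A) = s^2 + 7s + 12.
Factor s^2 + 7s + 12: two numbers with sum -7 and product 12 are -3 and -4, so s^2 + 7s + 12 = (s + 3)(s + 4).
Hence p(s) = (s + 3) (s + 4), with roots -4, -3.
All eigenvalues have negative real part, so the system is asymptotically stable.

-4, -3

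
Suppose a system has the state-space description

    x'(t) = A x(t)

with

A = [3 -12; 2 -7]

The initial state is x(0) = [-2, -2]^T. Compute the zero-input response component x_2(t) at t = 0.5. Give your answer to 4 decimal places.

det(sI - A) = s^2 - (tr A)s + det A, with tr A = 3 + (-7) = -4 and det A = 3·(-7) - (-12)·2 = -21 - (-24) = 3.
So p(s) = det(sI - A) = s^2 + 4s + 3.
Factor s^2 + 4s + 3: two numbers with sum -4 and product 3 are -1 and -3, so s^2 + 4s + 3 = (s + 1)(s + 3).
Hence p(s) = (s + 1) (s + 3), with roots -3, -1.
The eigenvalues -3, -1 are distinct and real, so A is diagonalisable and x(t) = e^{At} x(0) = V diag(e^{λ_i t}) V^{-1} x(0), where the columns of V are the eigenvectors.
λ = -3: A - (-3)I = [[6, -12], [2, -4]]. Row 1 gives 6·v1 + (-12)·v2 = 0, so take v_1 = [2, 1]^T.
λ = -1: A - (-1)I = [[4, -12], [2, -6]]. Row 1 gives 4·v1 + (-12)·v2 = 0, so take v_2 = [3, 1]^T.
V = [v_1 v_2] = [[2, 3], [1, 1]] has det V = -1, so V^{-1} = adj(V)/det V = [[-1, 3], [1, -2]].
Modal coordinates z(0) = V^{-1} x(0): (-1)·(-2) + 3·(-2) = -4; 1·(-2) + (-2)·(-2) = 2; so z(0) = [-4, 2]^T.
x_2(t) = Σ_i (v_i)_2 · z_i(0) · e^{λ_i t} (row 2 of V times the modal terms).
x_2(0.5) = 1·(-4)·e^{-3·0.5} + 1·2·e^{-1·0.5} = (-4)·0.223130 + 2·0.606531 = 0.3205.

0.3205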